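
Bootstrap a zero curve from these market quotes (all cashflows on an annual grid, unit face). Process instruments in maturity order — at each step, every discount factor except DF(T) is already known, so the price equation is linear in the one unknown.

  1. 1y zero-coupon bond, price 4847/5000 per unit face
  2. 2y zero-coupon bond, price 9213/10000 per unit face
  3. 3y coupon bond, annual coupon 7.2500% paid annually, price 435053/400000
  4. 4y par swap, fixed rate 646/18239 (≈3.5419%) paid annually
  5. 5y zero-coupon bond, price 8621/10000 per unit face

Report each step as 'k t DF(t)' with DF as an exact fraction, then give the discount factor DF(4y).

1 1 4847/5000
2 2 9213/10000
3 3 8863/10000
4 4 2177/2500
5 5 8621/10000
DF(4y) = 2177/2500 ≈ 0.870800

step 1 [1y] zero: DF = P = 4847/5000 ≈ 0.969400
step 2 [2y] zero: DF = P = 9213/10000 ≈ 0.921300
step 3 [3y] bond c/1=29/400: DF=(435053/400000 − 29/400·(0.969400+0.921300))/(1+29/400) = 8863/10000 ≈ 0.886300
step 4 [4y] swap r/1=646/18239: DF=(1 − 646/18239·(0.969400+0.921300+0.886300))/(1+646/18239) = 2177/2500 ≈ 0.870800
step 5 [5y] zero: DF = P = 8621/10000 ≈ 0.862100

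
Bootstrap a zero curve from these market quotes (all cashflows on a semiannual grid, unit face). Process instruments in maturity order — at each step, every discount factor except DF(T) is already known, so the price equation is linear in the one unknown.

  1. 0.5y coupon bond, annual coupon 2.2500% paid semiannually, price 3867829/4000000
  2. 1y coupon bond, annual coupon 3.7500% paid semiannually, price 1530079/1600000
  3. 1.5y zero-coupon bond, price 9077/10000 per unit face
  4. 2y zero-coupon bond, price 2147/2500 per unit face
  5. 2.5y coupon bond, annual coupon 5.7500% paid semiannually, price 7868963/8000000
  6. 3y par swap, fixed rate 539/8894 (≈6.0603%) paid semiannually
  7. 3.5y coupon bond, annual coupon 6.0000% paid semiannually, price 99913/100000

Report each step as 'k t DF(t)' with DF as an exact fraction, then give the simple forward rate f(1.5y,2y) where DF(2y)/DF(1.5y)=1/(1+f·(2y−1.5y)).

step 1 [0.5y] bond c/2=9/800: DF=(3867829/4000000 − 9/800·(0))/(1+9/800) = 4781/5000 ≈ 0.956200
step 2 [1y] bond c/2=3/160: DF=(1530079/1600000 − 3/160·(0.956200))/(1+3/160) = 9211/10000 ≈ 0.921100
step 3 [1.5y] zero: DF = P = 9077/10000 ≈ 0.907700
step 4 [2y] zero: DF = P = 2147/2500 ≈ 0.858800
step 5 [2.5y] bond c/2=23/800: DF=(7868963/8000000 − 23/800·(0.956200+0.921100+0.907700+0.858800))/(1+23/800) = 8543/10000 ≈ 0.854300
step 6 [3y] swap r/2=539/17788: DF=(1 − 539/17788·(0.956200+0.921100+0.907700+0.858800+0.854300))/(1+539/17788) = 8383/10000 ≈ 0.838300
step 7 [3.5y] bond c/2=3/100: DF=(99913/100000 − 3/100·(0.956200+0.921100+0.907700+0.858800+0.854300+0.838300))/(1+3/100) = 4073/5000 ≈ 0.814600

1 1/2 4781/5000
2 1 9211/10000
3 3/2 9077/10000
4 2 2147/2500
5 5/2 8543/10000
6 3 8383/10000
7 7/2 4073/5000
f(1.5y,2y) = ((9077/10000)/(2147/2500) − 1)/(1/2) = 489/4294 ≈ 11.3880%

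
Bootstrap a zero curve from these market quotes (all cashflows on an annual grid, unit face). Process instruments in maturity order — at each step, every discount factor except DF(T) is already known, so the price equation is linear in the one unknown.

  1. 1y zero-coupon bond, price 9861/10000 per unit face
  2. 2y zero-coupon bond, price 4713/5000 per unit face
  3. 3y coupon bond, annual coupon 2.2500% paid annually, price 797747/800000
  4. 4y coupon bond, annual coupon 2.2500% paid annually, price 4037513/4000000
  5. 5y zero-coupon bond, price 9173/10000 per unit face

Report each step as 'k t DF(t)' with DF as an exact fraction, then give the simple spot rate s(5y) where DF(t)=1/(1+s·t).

1 1 9861/10000
2 2 4713/5000
3 3 583/625
4 4 4621/5000
5 5 9173/10000
s(5y) = (1/(9173/10000) − 1)/(5) = 827/45865 ≈ 1.8031%

step 1 [1y] zero: DF = P = 9861/10000 ≈ 0.986100
step 2 [2y] zero: DF = P = 4713/5000 ≈ 0.942600
step 3 [3y] bond c/1=9/400: DF=(797747/800000 − 9/400·(0.986100+0.942600))/(1+9/400) = 583/625 ≈ 0.932800
step 4 [4y] bond c/1=9/400: DF=(4037513/4000000 − 9/400·(0.986100+0.942600+0.932800))/(1+9/400) = 4621/5000 ≈ 0.924200
step 5 [5y] zero: DF = P = 9173/10000 ≈ 0.917300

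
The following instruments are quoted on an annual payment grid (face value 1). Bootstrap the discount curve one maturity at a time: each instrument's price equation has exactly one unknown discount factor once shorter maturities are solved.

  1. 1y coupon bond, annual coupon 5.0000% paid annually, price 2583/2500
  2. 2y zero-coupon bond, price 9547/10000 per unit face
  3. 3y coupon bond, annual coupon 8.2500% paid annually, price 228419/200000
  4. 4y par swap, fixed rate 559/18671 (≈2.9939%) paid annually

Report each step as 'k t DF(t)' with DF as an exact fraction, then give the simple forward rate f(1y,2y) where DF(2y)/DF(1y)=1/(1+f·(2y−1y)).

step 1 [1y] bond c/1=1/20: DF=(2583/2500 − 1/20·(0))/(1+1/20) = 123/125 ≈ 0.984000
step 2 [2y] zero: DF = P = 9547/10000 ≈ 0.954700
step 3 [3y] bond c/1=33/400: DF=(228419/200000 − 33/400·(0.984000+0.954700))/(1+33/400) = 9073/10000 ≈ 0.907300
step 4 [4y] swap r/1=559/18671: DF=(1 − 559/18671·(0.984000+0.954700+0.907300))/(1+559/18671) = 4441/5000 ≈ 0.888200

1 1 123/125
2 2 9547/10000
3 3 9073/10000
4 4 4441/5000
f(1y,2y) = ((123/125)/(9547/10000) − 1)/(1) = 293/9547 ≈ 3.0690%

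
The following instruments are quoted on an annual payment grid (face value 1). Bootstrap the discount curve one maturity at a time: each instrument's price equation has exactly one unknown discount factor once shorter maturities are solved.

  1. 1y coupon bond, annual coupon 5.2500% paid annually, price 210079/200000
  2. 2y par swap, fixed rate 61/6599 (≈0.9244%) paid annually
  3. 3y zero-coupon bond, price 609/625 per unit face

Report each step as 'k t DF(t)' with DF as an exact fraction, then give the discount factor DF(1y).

step 1 [1y] bond c/1=21/400: DF=(210079/200000 − 21/400·(0))/(1+21/400) = 499/500 ≈ 0.998000
step 2 [2y] swap r/1=61/6599: DF=(1 − 61/6599·(0.998000))/(1+61/6599) = 9817/10000 ≈ 0.981700
step 3 [3y] zero: DF = P = 609/625 ≈ 0.974400

1 1 499/500
2 2 9817/10000
3 3 609/625
DF(1y) = 499/500 ≈ 0.998000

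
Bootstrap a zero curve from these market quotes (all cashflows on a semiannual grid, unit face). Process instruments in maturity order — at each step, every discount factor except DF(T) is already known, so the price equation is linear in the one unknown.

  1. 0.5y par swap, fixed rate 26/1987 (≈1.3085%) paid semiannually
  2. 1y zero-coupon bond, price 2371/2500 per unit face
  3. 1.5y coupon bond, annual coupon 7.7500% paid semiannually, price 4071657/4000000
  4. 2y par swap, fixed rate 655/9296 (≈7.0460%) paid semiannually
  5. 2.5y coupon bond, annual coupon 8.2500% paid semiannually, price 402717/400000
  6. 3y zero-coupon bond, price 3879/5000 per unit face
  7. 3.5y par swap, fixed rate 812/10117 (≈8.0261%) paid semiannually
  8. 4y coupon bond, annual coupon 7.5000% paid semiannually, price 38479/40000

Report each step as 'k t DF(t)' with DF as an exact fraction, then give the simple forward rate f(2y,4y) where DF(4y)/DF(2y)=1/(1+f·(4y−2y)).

1 1/2 1987/2000
2 1 2371/2500
3 3/2 363/400
4 2 869/1000
5 5/2 2049/2500
6 3 3879/5000
7 7/2 1891/2500
8 4 3539/5000
f(2y,4y) = ((869/1000)/(3539/5000) − 1)/(2) = 403/3539 ≈ 11.3874%

step 1 [0.5y] swap r/2=13/1987: DF=(1 − 13/1987·(0))/(1+13/1987) = 1987/2000 ≈ 0.993500
step 2 [1y] zero: DF = P = 2371/2500 ≈ 0.948400
step 3 [1.5y] bond c/2=31/800: DF=(4071657/4000000 − 31/800·(0.993500+0.948400))/(1+31/800) = 363/400 ≈ 0.907500
step 4 [2y] swap r/2=655/18592: DF=(1 − 655/18592·(0.993500+0.948400+0.907500))/(1+655/18592) = 869/1000 ≈ 0.869000
step 5 [2.5y] bond c/2=33/800: DF=(402717/400000 − 33/800·(0.993500+0.948400+0.907500+0.869000))/(1+33/800) = 2049/2500 ≈ 0.819600
step 6 [3y] zero: DF = P = 3879/5000 ≈ 0.775800
step 7 [3.5y] swap r/2=406/10117: DF=(1 − 406/10117·(0.993500+0.948400+0.907500+0.869000+0.819600+0.775800))/(1+406/10117) = 1891/2500 ≈ 0.756400
step 8 [4y] bond c/2=3/80: DF=(38479/40000 − 3/80·(0.993500+0.948400+0.907500+0.869000+0.819600+0.775800+0.756400))/(1+3/80) = 3539/5000 ≈ 0.707800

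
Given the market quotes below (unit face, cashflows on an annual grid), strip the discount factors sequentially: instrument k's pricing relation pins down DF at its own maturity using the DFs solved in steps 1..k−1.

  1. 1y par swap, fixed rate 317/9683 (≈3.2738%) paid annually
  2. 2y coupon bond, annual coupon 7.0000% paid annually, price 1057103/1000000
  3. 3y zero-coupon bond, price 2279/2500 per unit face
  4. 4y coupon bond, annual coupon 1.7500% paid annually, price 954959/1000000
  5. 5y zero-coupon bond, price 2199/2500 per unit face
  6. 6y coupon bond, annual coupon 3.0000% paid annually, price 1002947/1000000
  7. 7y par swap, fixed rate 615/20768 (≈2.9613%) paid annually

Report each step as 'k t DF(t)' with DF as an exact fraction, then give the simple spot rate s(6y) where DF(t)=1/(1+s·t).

1 1 9683/10000
2 2 4623/5000
3 3 2279/2500
4 4 8903/10000
5 5 2199/2500
6 6 1681/2000
7 7 1631/2000
s(6y) = (1/(1681/2000) − 1)/(6) = 319/10086 ≈ 3.1628%

step 1 [1y] swap r/1=317/9683: DF=(1 − 317/9683·(0))/(1+317/9683) = 9683/10000 ≈ 0.968300
step 2 [2y] bond c/1=7/100: DF=(1057103/1000000 − 7/100·(0.968300))/(1+7/100) = 4623/5000 ≈ 0.924600
step 3 [3y] zero: DF = P = 2279/2500 ≈ 0.911600
step 4 [4y] bond c/1=7/400: DF=(954959/1000000 − 7/400·(0.968300+0.924600+0.911600))/(1+7/400) = 8903/10000 ≈ 0.890300
step 5 [5y] zero: DF = P = 2199/2500 ≈ 0.879600
step 6 [6y] bond c/1=3/100: DF=(1002947/1000000 − 3/100·(0.968300+0.924600+0.911600+0.890300+0.879600))/(1+3/100) = 1681/2000 ≈ 0.840500
step 7 [7y] swap r/1=615/20768: DF=(1 − 615/20768·(0.968300+0.924600+0.911600+0.890300+0.879600+0.840500))/(1+615/20768) = 1631/2000 ≈ 0.815500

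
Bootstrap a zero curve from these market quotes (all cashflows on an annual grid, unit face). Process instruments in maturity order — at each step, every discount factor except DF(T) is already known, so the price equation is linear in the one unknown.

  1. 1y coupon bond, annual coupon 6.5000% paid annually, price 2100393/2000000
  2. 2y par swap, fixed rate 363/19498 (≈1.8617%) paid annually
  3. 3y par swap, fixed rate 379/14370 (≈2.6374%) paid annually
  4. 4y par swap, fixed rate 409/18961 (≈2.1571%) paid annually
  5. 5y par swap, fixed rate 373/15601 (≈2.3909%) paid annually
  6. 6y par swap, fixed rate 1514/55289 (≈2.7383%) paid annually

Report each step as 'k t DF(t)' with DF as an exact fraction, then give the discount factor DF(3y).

1 1 9861/10000
2 2 9637/10000
3 3 4621/5000
4 4 4591/5000
5 5 8881/10000
6 6 4243/5000
DF(3y) = 4621/5000 ≈ 0.924200

step 1 [1y] bond c/1=13/200: DF=(2100393/2000000 − 13/200·(0))/(1+13/200) = 9861/10000 ≈ 0.986100
step 2 [2y] swap r/1=363/19498: DF=(1 − 363/19498·(0.986100))/(1+363/19498) = 9637/10000 ≈ 0.963700
step 3 [3y] swap r/1=379/14370: DF=(1 − 379/14370·(0.986100+0.963700))/(1+379/14370) = 4621/5000 ≈ 0.924200
step 4 [4y] swap r/1=409/18961: DF=(1 − 409/18961·(0.986100+0.963700+0.924200))/(1+409/18961) = 4591/5000 ≈ 0.918200
step 5 [5y] swap r/1=373/15601: DF=(1 − 373/15601·(0.986100+0.963700+0.924200+0.918200))/(1+373/15601) = 8881/10000 ≈ 0.888100
step 6 [6y] swap r/1=1514/55289: DF=(1 − 1514/55289·(0.986100+0.963700+0.924200+0.918200+0.888100))/(1+1514/55289) = 4243/5000 ≈ 0.848600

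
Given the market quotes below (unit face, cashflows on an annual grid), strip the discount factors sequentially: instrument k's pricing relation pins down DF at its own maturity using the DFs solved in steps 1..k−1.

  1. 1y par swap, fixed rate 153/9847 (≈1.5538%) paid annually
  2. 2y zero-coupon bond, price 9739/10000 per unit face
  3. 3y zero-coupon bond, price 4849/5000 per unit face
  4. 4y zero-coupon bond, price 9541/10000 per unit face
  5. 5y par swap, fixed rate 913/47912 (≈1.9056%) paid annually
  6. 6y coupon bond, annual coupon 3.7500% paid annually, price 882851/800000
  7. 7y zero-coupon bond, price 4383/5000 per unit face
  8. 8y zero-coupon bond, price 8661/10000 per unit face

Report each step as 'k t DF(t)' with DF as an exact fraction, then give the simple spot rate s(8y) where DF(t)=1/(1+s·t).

1 1 9847/10000
2 2 9739/10000
3 3 4849/5000
4 4 9541/10000
5 5 9087/10000
6 6 1781/2000
7 7 4383/5000
8 8 8661/10000
s(8y) = (1/(8661/10000) − 1)/(8) = 1339/69288 ≈ 1.9325%

step 1 [1y] swap r/1=153/9847: DF=(1 − 153/9847·(0))/(1+153/9847) = 9847/10000 ≈ 0.984700
step 2 [2y] zero: DF = P = 9739/10000 ≈ 0.973900
step 3 [3y] zero: DF = P = 4849/5000 ≈ 0.969800
step 4 [4y] zero: DF = P = 9541/10000 ≈ 0.954100
step 5 [5y] swap r/1=913/47912: DF=(1 − 913/47912·(0.984700+0.973900+0.969800+0.954100))/(1+913/47912) = 9087/10000 ≈ 0.908700
step 6 [6y] bond c/1=3/80: DF=(882851/800000 − 3/80·(0.984700+0.973900+0.969800+0.954100+0.908700))/(1+3/80) = 1781/2000 ≈ 0.890500
step 7 [7y] zero: DF = P = 4383/5000 ≈ 0.876600
step 8 [8y] zero: DF = P = 8661/10000 ≈ 0.866100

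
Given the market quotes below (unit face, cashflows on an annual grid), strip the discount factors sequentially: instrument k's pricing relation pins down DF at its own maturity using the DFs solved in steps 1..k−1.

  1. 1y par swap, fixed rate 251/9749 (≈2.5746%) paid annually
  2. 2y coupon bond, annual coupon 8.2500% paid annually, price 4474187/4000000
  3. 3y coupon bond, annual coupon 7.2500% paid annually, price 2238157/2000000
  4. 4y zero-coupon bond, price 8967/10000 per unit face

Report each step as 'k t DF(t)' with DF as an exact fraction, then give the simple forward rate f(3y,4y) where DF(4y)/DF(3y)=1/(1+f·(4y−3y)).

1 1 9749/10000
2 2 959/1000
3 3 9127/10000
4 4 8967/10000
f(3y,4y) = ((9127/10000)/(8967/10000) − 1)/(1) = 160/8967 ≈ 1.7843%

step 1 [1y] swap r/1=251/9749: DF=(1 − 251/9749·(0))/(1+251/9749) = 9749/10000 ≈ 0.974900
step 2 [2y] bond c/1=33/400: DF=(4474187/4000000 − 33/400·(0.974900))/(1+33/400) = 959/1000 ≈ 0.959000
step 3 [3y] bond c/1=29/400: DF=(2238157/2000000 − 29/400·(0.974900+0.959000))/(1+29/400) = 9127/10000 ≈ 0.912700
step 4 [4y] zero: DF = P = 8967/10000 ≈ 0.896700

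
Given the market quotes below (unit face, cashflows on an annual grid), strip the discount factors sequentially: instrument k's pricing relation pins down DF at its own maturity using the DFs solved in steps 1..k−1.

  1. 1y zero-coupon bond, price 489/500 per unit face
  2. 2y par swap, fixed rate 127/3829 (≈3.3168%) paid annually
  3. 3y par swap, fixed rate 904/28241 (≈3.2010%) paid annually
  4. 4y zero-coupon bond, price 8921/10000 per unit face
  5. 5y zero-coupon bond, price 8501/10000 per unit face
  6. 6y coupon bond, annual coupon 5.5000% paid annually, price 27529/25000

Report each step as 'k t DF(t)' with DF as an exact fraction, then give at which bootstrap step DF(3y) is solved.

step 1 [1y] zero: DF = P = 489/500 ≈ 0.978000
step 2 [2y] swap r/1=127/3829: DF=(1 − 127/3829·(0.978000))/(1+127/3829) = 1873/2000 ≈ 0.936500
step 3 [3y] swap r/1=904/28241: DF=(1 − 904/28241·(0.978000+0.936500))/(1+904/28241) = 1137/1250 ≈ 0.909600
step 4 [4y] zero: DF = P = 8921/10000 ≈ 0.892100
step 5 [5y] zero: DF = P = 8501/10000 ≈ 0.850100
step 6 [6y] bond c/1=11/200: DF=(27529/25000 − 11/200·(0.978000+0.936500+0.909600+0.892100+0.850100))/(1+11/200) = 8057/10000 ≈ 0.805700

1 1 489/500
2 2 1873/2000
3 3 1137/1250
4 4 8921/10000
5 5 8501/10000
6 6 8057/10000
DF(3y) is solved at step 3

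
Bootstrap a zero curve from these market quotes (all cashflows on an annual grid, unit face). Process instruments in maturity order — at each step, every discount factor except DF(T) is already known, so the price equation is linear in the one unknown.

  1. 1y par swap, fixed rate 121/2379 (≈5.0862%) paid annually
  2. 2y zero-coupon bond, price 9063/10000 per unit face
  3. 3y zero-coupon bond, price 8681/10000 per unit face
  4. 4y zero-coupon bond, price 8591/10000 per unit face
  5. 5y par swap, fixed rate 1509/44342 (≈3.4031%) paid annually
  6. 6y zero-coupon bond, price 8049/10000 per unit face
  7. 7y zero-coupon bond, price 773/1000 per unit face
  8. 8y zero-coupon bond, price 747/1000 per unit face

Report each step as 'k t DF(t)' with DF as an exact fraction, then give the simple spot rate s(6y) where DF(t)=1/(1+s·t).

1 1 2379/2500
2 2 9063/10000
3 3 8681/10000
4 4 8591/10000
5 5 8491/10000
6 6 8049/10000
7 7 773/1000
8 8 747/1000
s(6y) = (1/(8049/10000) − 1)/(6) = 1951/48294 ≈ 4.0398%

step 1 [1y] swap r/1=121/2379: DF=(1 − 121/2379·(0))/(1+121/2379) = 2379/2500 ≈ 0.951600
step 2 [2y] zero: DF = P = 9063/10000 ≈ 0.906300
step 3 [3y] zero: DF = P = 8681/10000 ≈ 0.868100
step 4 [4y] zero: DF = P = 8591/10000 ≈ 0.859100
step 5 [5y] swap r/1=1509/44342: DF=(1 − 1509/44342·(0.951600+0.906300+0.868100+0.859100))/(1+1509/44342) = 8491/10000 ≈ 0.849100
step 6 [6y] zero: DF = P = 8049/10000 ≈ 0.804900
step 7 [7y] zero: DF = P = 773/1000 ≈ 0.773000
step 8 [8y] zero: DF = P = 747/1000 ≈ 0.747000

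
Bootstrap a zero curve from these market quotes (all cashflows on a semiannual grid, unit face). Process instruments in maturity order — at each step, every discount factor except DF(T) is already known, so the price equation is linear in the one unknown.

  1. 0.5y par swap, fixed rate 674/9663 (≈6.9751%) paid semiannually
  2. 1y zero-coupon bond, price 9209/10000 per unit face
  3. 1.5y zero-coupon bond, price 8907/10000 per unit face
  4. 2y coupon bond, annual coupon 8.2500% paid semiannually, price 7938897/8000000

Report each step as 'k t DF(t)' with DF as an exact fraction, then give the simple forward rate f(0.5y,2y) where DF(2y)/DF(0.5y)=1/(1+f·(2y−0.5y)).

step 1 [0.5y] swap r/2=337/9663: DF=(1 − 337/9663·(0))/(1+337/9663) = 9663/10000 ≈ 0.966300
step 2 [1y] zero: DF = P = 9209/10000 ≈ 0.920900
step 3 [1.5y] zero: DF = P = 8907/10000 ≈ 0.890700
step 4 [2y] bond c/2=33/800: DF=(7938897/8000000 − 33/800·(0.966300+0.920900+0.890700))/(1+33/800) = 843/1000 ≈ 0.843000

1 1/2 9663/10000
2 1 9209/10000
3 3/2 8907/10000
4 2 843/1000
f(0.5y,2y) = ((9663/10000)/(843/1000) − 1)/(3/2) = 137/1405 ≈ 9.7509%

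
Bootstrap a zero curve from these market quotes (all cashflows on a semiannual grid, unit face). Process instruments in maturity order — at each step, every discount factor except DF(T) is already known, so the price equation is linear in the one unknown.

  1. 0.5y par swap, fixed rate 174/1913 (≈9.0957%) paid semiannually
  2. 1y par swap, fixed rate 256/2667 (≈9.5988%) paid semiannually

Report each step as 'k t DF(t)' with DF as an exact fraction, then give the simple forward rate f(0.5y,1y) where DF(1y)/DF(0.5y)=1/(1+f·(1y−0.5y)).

1 1/2 1913/2000
2 1 569/625
f(0.5y,1y) = ((1913/2000)/(569/625) − 1)/(1/2) = 461/4552 ≈ 10.1274%

step 1 [0.5y] swap r/2=87/1913: DF=(1 − 87/1913·(0))/(1+87/1913) = 1913/2000 ≈ 0.956500
step 2 [1y] swap r/2=128/2667: DF=(1 − 128/2667·(0.956500))/(1+128/2667) = 569/625 ≈ 0.910400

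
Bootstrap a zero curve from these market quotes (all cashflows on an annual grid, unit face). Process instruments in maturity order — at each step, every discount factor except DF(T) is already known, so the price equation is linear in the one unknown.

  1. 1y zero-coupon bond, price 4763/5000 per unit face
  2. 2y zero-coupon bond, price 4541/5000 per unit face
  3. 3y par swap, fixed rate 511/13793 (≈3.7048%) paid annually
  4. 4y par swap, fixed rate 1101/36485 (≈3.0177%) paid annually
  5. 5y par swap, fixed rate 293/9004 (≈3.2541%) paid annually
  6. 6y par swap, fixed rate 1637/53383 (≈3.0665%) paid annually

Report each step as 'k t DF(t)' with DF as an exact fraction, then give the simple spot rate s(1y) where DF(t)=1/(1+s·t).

step 1 [1y] zero: DF = P = 4763/5000 ≈ 0.952600
step 2 [2y] zero: DF = P = 4541/5000 ≈ 0.908200
step 3 [3y] swap r/1=511/13793: DF=(1 − 511/13793·(0.952600+0.908200))/(1+511/13793) = 4489/5000 ≈ 0.897800
step 4 [4y] swap r/1=1101/36485: DF=(1 − 1101/36485·(0.952600+0.908200+0.897800))/(1+1101/36485) = 8899/10000 ≈ 0.889900
step 5 [5y] swap r/1=293/9004: DF=(1 − 293/9004·(0.952600+0.908200+0.897800+0.889900))/(1+293/9004) = 1707/2000 ≈ 0.853500
step 6 [6y] swap r/1=1637/53383: DF=(1 − 1637/53383·(0.952600+0.908200+0.897800+0.889900+0.853500))/(1+1637/53383) = 8363/10000 ≈ 0.836300

1 1 4763/5000
2 2 4541/5000
3 3 4489/5000
4 4 8899/10000
5 5 1707/2000
6 6 8363/10000
s(1y) = (1/(4763/5000) − 1)/(1) = 237/4763 ≈ 4.9759%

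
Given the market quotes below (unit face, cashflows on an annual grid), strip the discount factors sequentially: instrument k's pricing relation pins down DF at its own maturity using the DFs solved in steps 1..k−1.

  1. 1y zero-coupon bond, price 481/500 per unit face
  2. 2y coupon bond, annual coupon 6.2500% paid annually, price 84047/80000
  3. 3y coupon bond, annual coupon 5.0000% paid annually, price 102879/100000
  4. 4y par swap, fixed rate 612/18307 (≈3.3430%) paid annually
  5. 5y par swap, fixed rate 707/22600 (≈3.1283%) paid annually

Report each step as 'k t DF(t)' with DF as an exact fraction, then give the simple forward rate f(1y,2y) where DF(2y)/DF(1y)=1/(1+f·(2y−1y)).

step 1 [1y] zero: DF = P = 481/500 ≈ 0.962000
step 2 [2y] bond c/1=1/16: DF=(84047/80000 − 1/16·(0.962000))/(1+1/16) = 4661/5000 ≈ 0.932200
step 3 [3y] bond c/1=1/20: DF=(102879/100000 − 1/20·(0.962000+0.932200))/(1+1/20) = 556/625 ≈ 0.889600
step 4 [4y] swap r/1=612/18307: DF=(1 − 612/18307·(0.962000+0.932200+0.889600))/(1+612/18307) = 1097/1250 ≈ 0.877600
step 5 [5y] swap r/1=707/22600: DF=(1 − 707/22600·(0.962000+0.932200+0.889600+0.877600))/(1+707/22600) = 4293/5000 ≈ 0.858600

1 1 481/500
2 2 4661/5000
3 3 556/625
4 4 1097/1250
5 5 4293/5000
f(1y,2y) = ((481/500)/(4661/5000) − 1)/(1) = 149/4661 ≈ 3.1967%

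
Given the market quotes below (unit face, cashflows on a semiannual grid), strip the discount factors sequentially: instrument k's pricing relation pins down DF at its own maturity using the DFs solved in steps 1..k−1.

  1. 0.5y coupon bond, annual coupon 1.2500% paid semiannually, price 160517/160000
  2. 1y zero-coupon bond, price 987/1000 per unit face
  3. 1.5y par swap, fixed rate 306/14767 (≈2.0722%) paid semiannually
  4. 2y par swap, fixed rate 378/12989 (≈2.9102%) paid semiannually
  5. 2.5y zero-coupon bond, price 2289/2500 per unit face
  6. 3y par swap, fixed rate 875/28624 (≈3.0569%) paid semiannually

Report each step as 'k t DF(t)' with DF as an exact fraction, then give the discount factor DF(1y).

1 1/2 997/1000
2 1 987/1000
3 3/2 4847/5000
4 2 9433/10000
5 5/2 2289/2500
6 3 73/80
DF(1y) = 987/1000 ≈ 0.987000

step 1 [0.5y] bond c/2=1/160: DF=(160517/160000 − 1/160·(0))/(1+1/160) = 997/1000 ≈ 0.997000
step 2 [1y] zero: DF = P = 987/1000 ≈ 0.987000
step 3 [1.5y] swap r/2=153/14767: DF=(1 − 153/14767·(0.997000+0.987000))/(1+153/14767) = 4847/5000 ≈ 0.969400
step 4 [2y] swap r/2=189/12989: DF=(1 − 189/12989·(0.997000+0.987000+0.969400))/(1+189/12989) = 9433/10000 ≈ 0.943300
step 5 [2.5y] zero: DF = P = 2289/2500 ≈ 0.915600
step 6 [3y] swap r/2=875/57248: DF=(1 − 875/57248·(0.997000+0.987000+0.969400+0.943300+0.915600))/(1+875/57248) = 73/80 ≈ 0.912500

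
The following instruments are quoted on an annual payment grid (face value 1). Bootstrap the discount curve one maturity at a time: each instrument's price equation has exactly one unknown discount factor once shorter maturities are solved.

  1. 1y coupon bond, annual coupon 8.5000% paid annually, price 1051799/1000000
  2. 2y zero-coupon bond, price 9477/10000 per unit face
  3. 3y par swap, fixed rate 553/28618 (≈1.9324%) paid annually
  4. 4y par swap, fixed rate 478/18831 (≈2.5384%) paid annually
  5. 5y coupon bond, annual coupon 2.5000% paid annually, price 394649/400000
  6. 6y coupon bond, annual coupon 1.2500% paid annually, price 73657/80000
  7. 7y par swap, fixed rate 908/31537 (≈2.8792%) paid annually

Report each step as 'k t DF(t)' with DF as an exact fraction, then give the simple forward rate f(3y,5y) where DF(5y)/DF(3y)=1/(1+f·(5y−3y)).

1 1 4847/5000
2 2 9477/10000
3 3 9447/10000
4 4 2261/2500
5 5 8707/10000
6 6 8521/10000
7 7 1023/1250
f(3y,5y) = ((9447/10000)/(8707/10000) − 1)/(2) = 370/8707 ≈ 4.2495%

step 1 [1y] bond c/1=17/200: DF=(1051799/1000000 − 17/200·(0))/(1+17/200) = 4847/5000 ≈ 0.969400
step 2 [2y] zero: DF = P = 9477/10000 ≈ 0.947700
step 3 [3y] swap r/1=553/28618: DF=(1 − 553/28618·(0.969400+0.947700))/(1+553/28618) = 9447/10000 ≈ 0.944700
step 4 [4y] swap r/1=478/18831: DF=(1 − 478/18831·(0.969400+0.947700+0.944700))/(1+478/18831) = 2261/2500 ≈ 0.904400
step 5 [5y] bond c/1=1/40: DF=(394649/400000 − 1/40·(0.969400+0.947700+0.944700+0.904400))/(1+1/40) = 8707/10000 ≈ 0.870700
step 6 [6y] bond c/1=1/80: DF=(73657/80000 − 1/80·(0.969400+0.947700+0.944700+0.904400+0.870700))/(1+1/80) = 8521/10000 ≈ 0.852100
step 7 [7y] swap r/1=908/31537: DF=(1 − 908/31537·(0.969400+0.947700+0.944700+0.904400+0.870700+0.852100))/(1+908/31537) = 1023/1250 ≈ 0.818400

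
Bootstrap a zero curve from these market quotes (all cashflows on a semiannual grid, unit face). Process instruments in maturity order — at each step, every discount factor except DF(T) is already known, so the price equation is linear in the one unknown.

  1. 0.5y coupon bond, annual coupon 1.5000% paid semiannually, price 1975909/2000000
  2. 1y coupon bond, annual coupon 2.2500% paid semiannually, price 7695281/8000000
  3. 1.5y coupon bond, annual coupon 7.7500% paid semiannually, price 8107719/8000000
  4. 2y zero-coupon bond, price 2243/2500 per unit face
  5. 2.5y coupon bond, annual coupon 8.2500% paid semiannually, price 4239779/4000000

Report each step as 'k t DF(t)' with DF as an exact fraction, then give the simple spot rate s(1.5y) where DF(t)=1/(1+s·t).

1 1/2 4903/5000
2 1 9403/10000
3 3/2 113/125
4 2 2243/2500
5 5/2 1741/2000
s(1.5y) = (1/(113/125) − 1)/(3/2) = 8/113 ≈ 7.0796%

step 1 [0.5y] bond c/2=3/400: DF=(1975909/2000000 − 3/400·(0))/(1+3/400) = 4903/5000 ≈ 0.980600
step 2 [1y] bond c/2=9/800: DF=(7695281/8000000 − 9/800·(0.980600))/(1+9/800) = 9403/10000 ≈ 0.940300
step 3 [1.5y] bond c/2=31/800: DF=(8107719/8000000 − 31/800·(0.980600+0.940300))/(1+31/800) = 113/125 ≈ 0.904000
step 4 [2y] zero: DF = P = 2243/2500 ≈ 0.897200
step 5 [2.5y] bond c/2=33/800: DF=(4239779/4000000 − 33/800·(0.980600+0.940300+0.904000+0.897200))/(1+33/800) = 1741/2000 ≈ 0.870500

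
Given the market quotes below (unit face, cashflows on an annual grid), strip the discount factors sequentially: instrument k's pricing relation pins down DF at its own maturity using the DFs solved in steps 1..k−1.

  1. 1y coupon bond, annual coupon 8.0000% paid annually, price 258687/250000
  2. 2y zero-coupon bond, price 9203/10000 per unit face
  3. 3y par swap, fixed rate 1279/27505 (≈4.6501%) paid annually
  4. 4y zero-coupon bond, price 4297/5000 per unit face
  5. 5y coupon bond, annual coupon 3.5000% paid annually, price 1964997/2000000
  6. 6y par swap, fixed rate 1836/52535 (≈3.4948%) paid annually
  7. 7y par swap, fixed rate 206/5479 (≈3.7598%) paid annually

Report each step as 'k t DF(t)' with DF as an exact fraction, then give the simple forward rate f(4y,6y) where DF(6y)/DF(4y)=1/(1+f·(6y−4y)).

step 1 [1y] bond c/1=2/25: DF=(258687/250000 − 2/25·(0))/(1+2/25) = 9581/10000 ≈ 0.958100
step 2 [2y] zero: DF = P = 9203/10000 ≈ 0.920300
step 3 [3y] swap r/1=1279/27505: DF=(1 − 1279/27505·(0.958100+0.920300))/(1+1279/27505) = 8721/10000 ≈ 0.872100
step 4 [4y] zero: DF = P = 4297/5000 ≈ 0.859400
step 5 [5y] bond c/1=7/200: DF=(1964997/2000000 − 7/200·(0.958100+0.920300+0.872100+0.859400))/(1+7/200) = 517/625 ≈ 0.827200
step 6 [6y] swap r/1=1836/52535: DF=(1 − 1836/52535·(0.958100+0.920300+0.872100+0.859400+0.827200))/(1+1836/52535) = 2041/2500 ≈ 0.816400
step 7 [7y] swap r/1=206/5479: DF=(1 − 206/5479·(0.958100+0.920300+0.872100+0.859400+0.827200+0.816400))/(1+206/5479) = 3867/5000 ≈ 0.773400

1 1 9581/10000
2 2 9203/10000
3 3 8721/10000
4 4 4297/5000
5 5 517/625
6 6 2041/2500
7 7 3867/5000
f(4y,6y) = ((4297/5000)/(2041/2500) − 1)/(2) = 215/8164 ≈ 2.6335%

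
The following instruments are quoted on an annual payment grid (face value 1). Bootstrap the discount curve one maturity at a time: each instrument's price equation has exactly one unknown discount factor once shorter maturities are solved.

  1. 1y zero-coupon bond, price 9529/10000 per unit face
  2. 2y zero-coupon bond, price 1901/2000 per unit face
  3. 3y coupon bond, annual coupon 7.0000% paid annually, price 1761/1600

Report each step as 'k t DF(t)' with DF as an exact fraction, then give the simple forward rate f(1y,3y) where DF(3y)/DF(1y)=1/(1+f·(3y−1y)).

step 1 [1y] zero: DF = P = 9529/10000 ≈ 0.952900
step 2 [2y] zero: DF = P = 1901/2000 ≈ 0.950500
step 3 [3y] bond c/1=7/100: DF=(1761/1600 − 7/100·(0.952900+0.950500))/(1+7/100) = 9041/10000 ≈ 0.904100

1 1 9529/10000
2 2 1901/2000
3 3 9041/10000
f(1y,3y) = ((9529/10000)/(9041/10000) − 1)/(2) = 244/9041 ≈ 2.6988%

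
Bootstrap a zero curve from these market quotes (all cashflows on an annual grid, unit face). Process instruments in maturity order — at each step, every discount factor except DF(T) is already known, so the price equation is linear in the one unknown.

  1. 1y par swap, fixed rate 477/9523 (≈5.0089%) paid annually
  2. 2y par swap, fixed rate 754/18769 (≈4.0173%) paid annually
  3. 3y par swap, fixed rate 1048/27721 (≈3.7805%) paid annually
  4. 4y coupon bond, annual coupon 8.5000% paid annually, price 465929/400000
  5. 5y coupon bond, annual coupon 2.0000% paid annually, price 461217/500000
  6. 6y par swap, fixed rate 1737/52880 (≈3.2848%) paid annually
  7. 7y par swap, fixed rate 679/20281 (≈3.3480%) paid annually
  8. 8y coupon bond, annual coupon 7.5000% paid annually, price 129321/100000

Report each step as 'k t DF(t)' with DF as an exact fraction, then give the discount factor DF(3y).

1 1 9523/10000
2 2 4623/5000
3 3 1119/1250
4 4 2141/2500
5 5 2083/2500
6 6 8263/10000
7 7 7963/10000
8 8 1557/2000
DF(3y) = 1119/1250 ≈ 0.895200

step 1 [1y] swap r/1=477/9523: DF=(1 − 477/9523·(0))/(1+477/9523) = 9523/10000 ≈ 0.952300
step 2 [2y] swap r/1=754/18769: DF=(1 − 754/18769·(0.952300))/(1+754/18769) = 4623/5000 ≈ 0.924600
step 3 [3y] swap r/1=1048/27721: DF=(1 − 1048/27721·(0.952300+0.924600))/(1+1048/27721) = 1119/1250 ≈ 0.895200
step 4 [4y] bond c/1=17/200: DF=(465929/400000 − 17/200·(0.952300+0.924600+0.895200))/(1+17/200) = 2141/2500 ≈ 0.856400
step 5 [5y] bond c/1=1/50: DF=(461217/500000 − 1/50·(0.952300+0.924600+0.895200+0.856400))/(1+1/50) = 2083/2500 ≈ 0.833200
step 6 [6y] swap r/1=1737/52880: DF=(1 − 1737/52880·(0.952300+0.924600+0.895200+0.856400+0.833200))/(1+1737/52880) = 8263/10000 ≈ 0.826300
step 7 [7y] swap r/1=679/20281: DF=(1 − 679/20281·(0.952300+0.924600+0.895200+0.856400+0.833200+0.826300))/(1+679/20281) = 7963/10000 ≈ 0.796300
step 8 [8y] bond c/1=3/40: DF=(129321/100000 − 3/40·(0.952300+0.924600+0.895200+0.856400+0.833200+0.826300+0.796300))/(1+3/40) = 1557/2000 ≈ 0.778500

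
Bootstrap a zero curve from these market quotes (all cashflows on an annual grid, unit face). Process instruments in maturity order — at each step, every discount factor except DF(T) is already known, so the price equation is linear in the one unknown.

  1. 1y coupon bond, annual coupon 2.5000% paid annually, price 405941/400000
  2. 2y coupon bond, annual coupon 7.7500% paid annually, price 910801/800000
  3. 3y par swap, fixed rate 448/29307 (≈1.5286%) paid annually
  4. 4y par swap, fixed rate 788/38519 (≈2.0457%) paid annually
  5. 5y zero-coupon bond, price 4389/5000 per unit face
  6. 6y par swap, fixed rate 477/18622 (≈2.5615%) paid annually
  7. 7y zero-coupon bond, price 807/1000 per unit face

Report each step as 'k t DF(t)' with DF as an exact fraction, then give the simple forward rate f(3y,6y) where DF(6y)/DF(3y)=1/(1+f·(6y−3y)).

1 1 9901/10000
2 2 4927/5000
3 3 597/625
4 4 2303/2500
5 5 4389/5000
6 6 8569/10000
7 7 807/1000
f(3y,6y) = ((597/625)/(8569/10000) − 1)/(3) = 983/25707 ≈ 3.8239%

step 1 [1y] bond c/1=1/40: DF=(405941/400000 − 1/40·(0))/(1+1/40) = 9901/10000 ≈ 0.990100
step 2 [2y] bond c/1=31/400: DF=(910801/800000 − 31/400·(0.990100))/(1+31/400) = 4927/5000 ≈ 0.985400
step 3 [3y] swap r/1=448/29307: DF=(1 − 448/29307·(0.990100+0.985400))/(1+448/29307) = 597/625 ≈ 0.955200
step 4 [4y] swap r/1=788/38519: DF=(1 − 788/38519·(0.990100+0.985400+0.955200))/(1+788/38519) = 2303/2500 ≈ 0.921200
step 5 [5y] zero: DF = P = 4389/5000 ≈ 0.877800
step 6 [6y] swap r/1=477/18622: DF=(1 − 477/18622·(0.990100+0.985400+0.955200+0.921200+0.877800))/(1+477/18622) = 8569/10000 ≈ 0.856900
step 7 [7y] zero: DF = P = 807/1000 ≈ 0.807000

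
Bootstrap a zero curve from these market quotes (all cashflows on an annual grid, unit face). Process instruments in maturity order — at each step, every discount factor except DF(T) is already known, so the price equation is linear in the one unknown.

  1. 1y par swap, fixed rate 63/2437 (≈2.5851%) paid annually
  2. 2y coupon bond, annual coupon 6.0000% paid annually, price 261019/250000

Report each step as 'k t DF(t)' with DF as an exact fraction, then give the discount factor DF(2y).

1 1 2437/2500
2 2 4649/5000
DF(2y) = 4649/5000 ≈ 0.929800

step 1 [1y] swap r/1=63/2437: DF=(1 − 63/2437·(0))/(1+63/2437) = 2437/2500 ≈ 0.974800
step 2 [2y] bond c/1=3/50: DF=(261019/250000 − 3/50·(0.974800))/(1+3/50) = 4649/5000 ≈ 0.929800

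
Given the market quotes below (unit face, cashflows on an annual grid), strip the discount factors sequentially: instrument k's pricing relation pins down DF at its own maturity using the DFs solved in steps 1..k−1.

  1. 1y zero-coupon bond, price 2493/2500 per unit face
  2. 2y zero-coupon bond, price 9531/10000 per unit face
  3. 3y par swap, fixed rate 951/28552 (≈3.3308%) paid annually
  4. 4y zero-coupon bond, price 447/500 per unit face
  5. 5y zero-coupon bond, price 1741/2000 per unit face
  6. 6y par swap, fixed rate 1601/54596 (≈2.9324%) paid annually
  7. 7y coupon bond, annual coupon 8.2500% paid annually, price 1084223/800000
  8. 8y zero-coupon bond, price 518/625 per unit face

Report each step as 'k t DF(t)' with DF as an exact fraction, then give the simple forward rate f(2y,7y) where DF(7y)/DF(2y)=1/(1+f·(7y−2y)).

1 1 2493/2500
2 2 9531/10000
3 3 9049/10000
4 4 447/500
5 5 1741/2000
6 6 8399/10000
7 7 8359/10000
8 8 518/625
f(2y,7y) = ((9531/10000)/(8359/10000) − 1)/(5) = 1172/41795 ≈ 2.8042%

step 1 [1y] zero: DF = P = 2493/2500 ≈ 0.997200
step 2 [2y] zero: DF = P = 9531/10000 ≈ 0.953100
step 3 [3y] swap r/1=951/28552: DF=(1 − 951/28552·(0.997200+0.953100))/(1+951/28552) = 9049/10000 ≈ 0.904900
step 4 [4y] zero: DF = P = 447/500 ≈ 0.894000
step 5 [5y] zero: DF = P = 1741/2000 ≈ 0.870500
step 6 [6y] swap r/1=1601/54596: DF=(1 − 1601/54596·(0.997200+0.953100+0.904900+0.894000+0.870500))/(1+1601/54596) = 8399/10000 ≈ 0.839900
step 7 [7y] bond c/1=33/400: DF=(1084223/800000 − 33/400·(0.997200+0.953100+0.904900+0.894000+0.870500+0.839900))/(1+33/400) = 8359/10000 ≈ 0.835900
step 8 [8y] zero: DF = P = 518/625 ≈ 0.828800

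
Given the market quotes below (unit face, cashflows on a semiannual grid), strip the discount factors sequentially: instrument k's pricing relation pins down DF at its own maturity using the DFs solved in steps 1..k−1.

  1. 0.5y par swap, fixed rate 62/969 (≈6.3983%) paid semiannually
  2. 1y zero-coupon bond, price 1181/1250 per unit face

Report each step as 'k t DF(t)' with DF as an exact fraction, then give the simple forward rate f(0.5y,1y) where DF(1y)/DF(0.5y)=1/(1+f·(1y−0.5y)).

step 1 [0.5y] swap r/2=31/969: DF=(1 − 31/969·(0))/(1+31/969) = 969/1000 ≈ 0.969000
step 2 [1y] zero: DF = P = 1181/1250 ≈ 0.944800

1 1/2 969/1000
2 1 1181/1250
f(0.5y,1y) = ((969/1000)/(1181/1250) − 1)/(1/2) = 121/2362 ≈ 5.1228%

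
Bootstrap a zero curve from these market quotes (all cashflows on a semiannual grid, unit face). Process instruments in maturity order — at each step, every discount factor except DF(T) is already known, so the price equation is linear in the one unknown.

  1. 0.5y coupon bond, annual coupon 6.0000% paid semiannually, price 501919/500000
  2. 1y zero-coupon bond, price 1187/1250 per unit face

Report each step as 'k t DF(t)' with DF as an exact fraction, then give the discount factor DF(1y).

step 1 [0.5y] bond c/2=3/100: DF=(501919/500000 − 3/100·(0))/(1+3/100) = 4873/5000 ≈ 0.974600
step 2 [1y] zero: DF = P = 1187/1250 ≈ 0.949600

1 1/2 4873/5000
2 1 1187/1250
DF(1y) = 1187/1250 ≈ 0.949600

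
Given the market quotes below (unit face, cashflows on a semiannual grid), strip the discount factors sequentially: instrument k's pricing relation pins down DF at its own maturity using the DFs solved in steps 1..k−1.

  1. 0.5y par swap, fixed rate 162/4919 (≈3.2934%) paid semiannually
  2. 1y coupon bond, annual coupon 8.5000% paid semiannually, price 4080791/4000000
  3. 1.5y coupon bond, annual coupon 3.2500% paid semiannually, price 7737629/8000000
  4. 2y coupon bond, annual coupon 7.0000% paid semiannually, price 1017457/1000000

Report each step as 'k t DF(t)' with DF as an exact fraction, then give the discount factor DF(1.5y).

1 1/2 4919/5000
2 1 1877/2000
3 3/2 921/1000
4 2 8869/10000
DF(1.5y) = 921/1000 ≈ 0.921000

step 1 [0.5y] swap r/2=81/4919: DF=(1 − 81/4919·(0))/(1+81/4919) = 4919/5000 ≈ 0.983800
step 2 [1y] bond c/2=17/400: DF=(4080791/4000000 − 17/400·(0.983800))/(1+17/400) = 1877/2000 ≈ 0.938500
step 3 [1.5y] bond c/2=13/800: DF=(7737629/8000000 − 13/800·(0.983800+0.938500))/(1+13/800) = 921/1000 ≈ 0.921000
step 4 [2y] bond c/2=7/200: DF=(1017457/1000000 − 7/200·(0.983800+0.938500+0.921000))/(1+7/200) = 8869/10000 ≈ 0.886900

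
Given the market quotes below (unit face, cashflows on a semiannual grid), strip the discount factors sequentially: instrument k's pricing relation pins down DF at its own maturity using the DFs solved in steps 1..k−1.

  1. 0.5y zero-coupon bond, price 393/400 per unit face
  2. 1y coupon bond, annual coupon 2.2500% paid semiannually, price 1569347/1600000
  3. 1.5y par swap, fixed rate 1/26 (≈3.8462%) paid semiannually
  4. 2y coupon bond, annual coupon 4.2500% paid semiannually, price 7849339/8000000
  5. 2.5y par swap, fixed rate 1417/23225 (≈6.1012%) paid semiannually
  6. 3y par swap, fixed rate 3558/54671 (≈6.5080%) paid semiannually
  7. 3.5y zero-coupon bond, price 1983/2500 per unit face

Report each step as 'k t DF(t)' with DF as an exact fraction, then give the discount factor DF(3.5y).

step 1 [0.5y] zero: DF = P = 393/400 ≈ 0.982500
step 2 [1y] bond c/2=9/800: DF=(1569347/1600000 − 9/800·(0.982500))/(1+9/800) = 959/1000 ≈ 0.959000
step 3 [1.5y] swap r/2=1/52: DF=(1 − 1/52·(0.982500+0.959000))/(1+1/52) = 1889/2000 ≈ 0.944500
step 4 [2y] bond c/2=17/800: DF=(7849339/8000000 − 17/800·(0.982500+0.959000+0.944500))/(1+17/800) = 9007/10000 ≈ 0.900700
step 5 [2.5y] swap r/2=1417/46450: DF=(1 − 1417/46450·(0.982500+0.959000+0.944500+0.900700))/(1+1417/46450) = 8583/10000 ≈ 0.858300
step 6 [3y] swap r/2=1779/54671: DF=(1 − 1779/54671·(0.982500+0.959000+0.944500+0.900700+0.858300))/(1+1779/54671) = 8221/10000 ≈ 0.822100
step 7 [3.5y] zero: DF = P = 1983/2500 ≈ 0.793200

1 1/2 393/400
2 1 959/1000
3 3/2 1889/2000
4 2 9007/10000
5 5/2 8583/10000
6 3 8221/10000
7 7/2 1983/2500
DF(3.5y) = 1983/2500 ≈ 0.793200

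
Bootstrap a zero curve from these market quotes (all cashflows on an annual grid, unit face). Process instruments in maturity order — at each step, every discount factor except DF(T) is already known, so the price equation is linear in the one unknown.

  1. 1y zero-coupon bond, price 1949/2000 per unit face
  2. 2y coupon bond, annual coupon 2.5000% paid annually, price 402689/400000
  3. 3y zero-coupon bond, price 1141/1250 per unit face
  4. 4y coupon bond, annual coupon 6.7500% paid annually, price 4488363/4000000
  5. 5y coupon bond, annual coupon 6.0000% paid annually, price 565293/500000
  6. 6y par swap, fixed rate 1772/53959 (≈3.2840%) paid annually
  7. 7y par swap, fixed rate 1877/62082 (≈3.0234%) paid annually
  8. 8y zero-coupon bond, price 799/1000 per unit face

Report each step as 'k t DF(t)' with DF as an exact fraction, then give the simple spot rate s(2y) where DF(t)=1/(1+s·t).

1 1 1949/2000
2 2 599/625
3 3 1141/1250
4 4 1089/1250
5 5 4281/5000
6 6 2057/2500
7 7 8123/10000
8 8 799/1000
s(2y) = (1/(599/625) − 1)/(2) = 13/599 ≈ 2.1703%

step 1 [1y] zero: DF = P = 1949/2000 ≈ 0.974500
step 2 [2y] bond c/1=1/40: DF=(402689/400000 − 1/40·(0.974500))/(1+1/40) = 599/625 ≈ 0.958400
step 3 [3y] zero: DF = P = 1141/1250 ≈ 0.912800
step 4 [4y] bond c/1=27/400: DF=(4488363/4000000 − 27/400·(0.974500+0.958400+0.912800))/(1+27/400) = 1089/1250 ≈ 0.871200
step 5 [5y] bond c/1=3/50: DF=(565293/500000 − 3/50·(0.974500+0.958400+0.912800+0.871200))/(1+3/50) = 4281/5000 ≈ 0.856200
step 6 [6y] swap r/1=1772/53959: DF=(1 − 1772/53959·(0.974500+0.958400+0.912800+0.871200+0.856200))/(1+1772/53959) = 2057/2500 ≈ 0.822800
step 7 [7y] swap r/1=1877/62082: DF=(1 − 1877/62082·(0.974500+0.958400+0.912800+0.871200+0.856200+0.822800))/(1+1877/62082) = 8123/10000 ≈ 0.812300
step 8 [8y] zero: DF = P = 799/1000 ≈ 0.799000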